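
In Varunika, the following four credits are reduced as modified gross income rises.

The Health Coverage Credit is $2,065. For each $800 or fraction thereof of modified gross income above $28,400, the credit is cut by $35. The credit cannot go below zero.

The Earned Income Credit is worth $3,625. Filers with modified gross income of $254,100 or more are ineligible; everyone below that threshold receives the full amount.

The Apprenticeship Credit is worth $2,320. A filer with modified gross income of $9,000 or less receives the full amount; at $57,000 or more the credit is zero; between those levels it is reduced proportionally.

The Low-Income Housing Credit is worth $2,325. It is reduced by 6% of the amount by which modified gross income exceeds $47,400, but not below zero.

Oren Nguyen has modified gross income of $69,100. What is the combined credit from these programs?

Health Coverage Credit: income exceeds $28,400 by $40,700, which is 51 full-or-partial $800 increments; reduction = 51 × $35 = $1,785, leaving $280.
Earned Income Credit: $69,100 is below the $254,100 cutoff, so the full $3,625 applies.
Apprenticeship Credit: $69,100 is at or above $57,000, so the credit is $0.
Low-Income Housing Credit: 6% of the $21,700 excess over $47,400 is $1,302; credit = $2,325 − $1,302 = $1,023.
Total: $280 + $3,625 + $0 + $1,023 = $4,928.

$4,928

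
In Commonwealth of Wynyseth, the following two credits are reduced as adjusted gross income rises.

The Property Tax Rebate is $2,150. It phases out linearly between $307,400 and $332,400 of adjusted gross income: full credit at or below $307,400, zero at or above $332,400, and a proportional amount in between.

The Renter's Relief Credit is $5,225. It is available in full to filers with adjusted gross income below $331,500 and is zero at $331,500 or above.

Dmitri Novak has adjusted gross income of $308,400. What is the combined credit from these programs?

$7,289

Property Tax Rebate: $308,400 is $1,000 into a $25,000 phase-out range, leaving 24,000/25,000 of the credit: $2,150 × 24,000/25,000 = $2,064.
Renter's Relief Credit: $308,400 is below the $331,500 cutoff, so the full $5,225 applies.
Total: $2,064 + $5,225 = $7,289.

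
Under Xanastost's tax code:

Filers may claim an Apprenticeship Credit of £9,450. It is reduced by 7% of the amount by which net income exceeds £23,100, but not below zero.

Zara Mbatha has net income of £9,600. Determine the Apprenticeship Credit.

£9,450

Apprenticeship Credit: £9,600 is at or below the £23,100 threshold, so the full £9,450 applies.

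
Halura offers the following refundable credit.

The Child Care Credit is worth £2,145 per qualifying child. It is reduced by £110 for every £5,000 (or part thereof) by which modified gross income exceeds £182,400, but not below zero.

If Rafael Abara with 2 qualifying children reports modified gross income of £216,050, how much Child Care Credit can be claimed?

Child Care Credit: base = 2 × £2,145 = £4,290. income exceeds £182,400 by £33,650, which is 7 full-or-partial £5,000 increments; reduction = 7 × £110 = £770, leaving £3,520.

£3,520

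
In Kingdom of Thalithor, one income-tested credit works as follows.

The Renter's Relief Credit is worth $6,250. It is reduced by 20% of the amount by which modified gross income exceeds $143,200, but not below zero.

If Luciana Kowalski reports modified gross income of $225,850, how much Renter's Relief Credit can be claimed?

Renter's Relief Credit: 20% of the $82,650 excess over $143,200 is $16,530 ≥ base, so the credit is $0.

$0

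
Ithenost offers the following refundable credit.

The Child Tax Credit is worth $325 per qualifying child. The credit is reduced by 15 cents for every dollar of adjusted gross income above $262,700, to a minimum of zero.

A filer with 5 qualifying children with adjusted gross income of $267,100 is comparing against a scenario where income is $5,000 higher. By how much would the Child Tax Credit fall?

At $267,100 — base = 5 × $325 = $1,625. 15% of the $4,400 excess over $262,700 is $660; credit = $1,625 − $660 = $965.
At $272,100 — base = 5 × $325 = $1,625. 15% of the $9,400 excess over $262,700 is $1,410; credit = $1,625 − $1,410 = $215.
Lost: $965 − $215 = $750.

$750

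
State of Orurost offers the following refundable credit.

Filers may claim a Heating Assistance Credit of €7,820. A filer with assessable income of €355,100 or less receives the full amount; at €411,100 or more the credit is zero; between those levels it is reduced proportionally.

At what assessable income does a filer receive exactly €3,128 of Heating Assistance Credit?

€3,128 is 3,128/7,820 of the full €7,820, so 4,692/7,820 of the €56,000 range has been used: income = €355,100 + €56,000 × 4,692/7,820 = €388,700.

€388,700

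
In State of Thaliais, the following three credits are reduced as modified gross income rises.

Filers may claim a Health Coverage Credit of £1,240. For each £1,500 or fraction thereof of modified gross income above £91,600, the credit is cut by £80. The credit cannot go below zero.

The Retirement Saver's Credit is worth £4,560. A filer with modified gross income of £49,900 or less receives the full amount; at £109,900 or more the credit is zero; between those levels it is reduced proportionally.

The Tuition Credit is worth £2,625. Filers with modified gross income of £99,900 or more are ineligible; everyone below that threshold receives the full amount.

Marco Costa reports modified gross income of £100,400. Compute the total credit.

£1,482

Health Coverage Credit: income exceeds £91,600 by £8,800, which is 6 full-or-partial £1,500 increments; reduction = 6 × £80 = £480, leaving £760.
Retirement Saver's Credit: £100,400 is £50,500 into a £60,000 phase-out range, leaving 9,500/60,000 of the credit: £4,560 × 9,500/60,000 = £722.
Tuition Credit: £100,400 meets or exceeds the £99,900 cutoff, so the credit is £0.
Total: £760 + £722 + £0 = £1,482.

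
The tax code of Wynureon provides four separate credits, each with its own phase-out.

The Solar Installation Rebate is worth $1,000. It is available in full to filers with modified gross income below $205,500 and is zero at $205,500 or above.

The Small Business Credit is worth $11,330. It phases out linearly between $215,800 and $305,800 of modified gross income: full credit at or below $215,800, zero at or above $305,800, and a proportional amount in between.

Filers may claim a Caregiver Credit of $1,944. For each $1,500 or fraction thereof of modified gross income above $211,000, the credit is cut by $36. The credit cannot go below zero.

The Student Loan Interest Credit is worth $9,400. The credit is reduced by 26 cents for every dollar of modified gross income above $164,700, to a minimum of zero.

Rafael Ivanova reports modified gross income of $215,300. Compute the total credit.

$13,166

Solar Installation Rebate: $215,300 meets or exceeds the $205,500 cutoff, so the credit is $0.
Small Business Credit: $215,300 is at or below the $215,800 threshold, so the full $11,330 applies.
Caregiver Credit: income exceeds $211,000 by $4,300, which is 3 full-or-partial $1,500 increments; reduction = 3 × $36 = $108, leaving $1,836.
Student Loan Interest Credit: 26% of the $50,600 excess over $164,700 is $13,156 ≥ base, so the credit is $0.
Total: $0 + $11,330 + $1,836 + $0 = $13,166.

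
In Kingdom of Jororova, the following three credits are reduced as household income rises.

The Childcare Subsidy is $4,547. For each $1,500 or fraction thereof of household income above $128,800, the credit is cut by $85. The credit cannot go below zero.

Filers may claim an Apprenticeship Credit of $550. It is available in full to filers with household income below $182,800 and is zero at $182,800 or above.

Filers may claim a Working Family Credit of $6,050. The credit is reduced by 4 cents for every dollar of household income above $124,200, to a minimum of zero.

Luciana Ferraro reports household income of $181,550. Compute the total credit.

Childcare Subsidy: income exceeds $128,800 by $52,750, which is 36 full-or-partial $1,500 increments; reduction = 36 × $85 = $3,060, leaving $1,487.
Apprenticeship Credit: $181,550 is below the $182,800 cutoff, so the full $550 applies.
Working Family Credit: 4% of the $57,350 excess over $124,200 is $2,294; credit = $6,050 − $2,294 = $3,756.
Total: $1,487 + $550 + $3,756 = $5,793.

$5,793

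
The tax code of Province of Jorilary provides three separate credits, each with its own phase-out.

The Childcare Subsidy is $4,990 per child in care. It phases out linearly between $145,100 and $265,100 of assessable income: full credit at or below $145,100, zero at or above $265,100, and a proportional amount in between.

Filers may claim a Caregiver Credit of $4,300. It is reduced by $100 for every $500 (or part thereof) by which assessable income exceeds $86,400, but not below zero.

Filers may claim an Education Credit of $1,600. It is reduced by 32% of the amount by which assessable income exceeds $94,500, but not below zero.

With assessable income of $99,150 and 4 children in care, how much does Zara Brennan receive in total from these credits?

$21,772

Childcare Subsidy: base = 4 × $4,990 = $19,960. $99,150 is at or below the $145,100 threshold, so the full $19,960 applies.
Caregiver Credit: income exceeds $86,400 by $12,750, which is 26 full-or-partial $500 increments; reduction = 26 × $100 = $2,600, leaving $1,700.
Education Credit: 32% of the $4,650 excess over $94,500 is $1,488; credit = $1,600 − $1,488 = $112.
Total: $19,960 + $1,700 + $112 = $21,772.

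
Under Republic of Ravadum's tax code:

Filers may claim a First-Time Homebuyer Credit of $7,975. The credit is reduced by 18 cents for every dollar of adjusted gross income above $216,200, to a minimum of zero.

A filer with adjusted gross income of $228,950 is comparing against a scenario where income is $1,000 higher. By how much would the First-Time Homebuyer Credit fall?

At $228,950 — 18% of the $12,750 excess over $216,200 is $2,295; credit = $7,975 − $2,295 = $5,680.
At $229,950 — 18% of the $13,750 excess over $216,200 is $2,475; credit = $7,975 − $2,475 = $5,500.
Lost: $5,680 − $5,500 = $180.

$180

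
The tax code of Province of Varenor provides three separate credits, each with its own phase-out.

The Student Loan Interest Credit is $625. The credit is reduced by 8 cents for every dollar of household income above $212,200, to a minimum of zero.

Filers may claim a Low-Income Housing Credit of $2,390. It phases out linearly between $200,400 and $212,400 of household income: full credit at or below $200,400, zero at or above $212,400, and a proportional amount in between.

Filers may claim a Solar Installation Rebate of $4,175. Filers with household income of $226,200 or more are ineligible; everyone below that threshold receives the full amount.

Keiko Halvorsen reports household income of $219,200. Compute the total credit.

Student Loan Interest Credit: 8% of the $7,000 excess over $212,200 is $560; credit = $625 − $560 = $65.
Low-Income Housing Credit: $219,200 is at or above $212,400, so the credit is $0.
Solar Installation Rebate: $219,200 is below the $226,200 cutoff, so the full $4,175 applies.
Total: $65 + $0 + $4,175 = $4,240.

$4,240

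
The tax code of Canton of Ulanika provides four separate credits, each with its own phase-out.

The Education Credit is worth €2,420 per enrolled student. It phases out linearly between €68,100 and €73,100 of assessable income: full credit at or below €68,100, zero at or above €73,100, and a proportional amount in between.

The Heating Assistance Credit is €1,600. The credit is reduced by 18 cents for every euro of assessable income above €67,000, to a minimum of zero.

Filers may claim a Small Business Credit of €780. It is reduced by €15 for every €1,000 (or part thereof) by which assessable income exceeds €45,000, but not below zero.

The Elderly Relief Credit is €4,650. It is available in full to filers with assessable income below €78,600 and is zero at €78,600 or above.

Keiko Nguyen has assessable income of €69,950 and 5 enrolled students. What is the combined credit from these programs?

€13,747

Education Credit: base = 5 × €2,420 = €12,100. €69,950 is €1,850 into a €5,000 phase-out range, leaving 3,150/5,000 of the credit: €12,100 × 3,150/5,000 = €7,623.
Heating Assistance Credit: 18% of the €2,950 excess over €67,000 is €531; credit = €1,600 − €531 = €1,069.
Small Business Credit: income exceeds €45,000 by €24,950, which is 25 full-or-partial €1,000 increments; reduction = 25 × €15 = €375, leaving €405.
Elderly Relief Credit: €69,950 is below the €78,600 cutoff, so the full €4,650 applies.
Total: €7,623 + €1,069 + €405 + €4,650 = €13,747.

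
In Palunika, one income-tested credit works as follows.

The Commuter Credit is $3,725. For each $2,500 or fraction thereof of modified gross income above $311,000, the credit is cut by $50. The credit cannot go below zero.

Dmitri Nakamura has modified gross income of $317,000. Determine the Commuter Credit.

$3,575

Commuter Credit: income exceeds $311,000 by $6,000, which is 3 full-or-partial $2,500 increments; reduction = 3 × $50 = $150, leaving $3,575.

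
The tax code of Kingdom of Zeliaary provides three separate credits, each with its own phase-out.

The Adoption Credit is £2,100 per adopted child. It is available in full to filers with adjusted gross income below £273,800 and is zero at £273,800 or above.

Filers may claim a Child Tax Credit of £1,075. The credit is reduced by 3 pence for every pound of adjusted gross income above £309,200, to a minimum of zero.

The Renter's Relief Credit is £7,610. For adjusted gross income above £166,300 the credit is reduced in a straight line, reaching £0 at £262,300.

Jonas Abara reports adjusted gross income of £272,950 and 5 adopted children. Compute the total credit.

£11,575

Adoption Credit: base = 5 × £2,100 = £10,500. £272,950 is below the £273,800 cutoff, so the full £10,500 applies.
Child Tax Credit: £272,950 is at or below the £309,200 threshold, so the full £1,075 applies.
Renter's Relief Credit: £272,950 is at or above £262,300, so the credit is £0.
Total: £10,500 + £1,075 + £0 = £11,575.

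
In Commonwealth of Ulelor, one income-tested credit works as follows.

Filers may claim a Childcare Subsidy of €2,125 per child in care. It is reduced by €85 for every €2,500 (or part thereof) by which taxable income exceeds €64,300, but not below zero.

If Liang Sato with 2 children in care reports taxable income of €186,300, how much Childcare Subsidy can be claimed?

€85

Childcare Subsidy: base = 2 × €2,125 = €4,250. income exceeds €64,300 by €122,000, which is 49 full-or-partial €2,500 increments; reduction = 49 × €85 = €4,165, leaving €85.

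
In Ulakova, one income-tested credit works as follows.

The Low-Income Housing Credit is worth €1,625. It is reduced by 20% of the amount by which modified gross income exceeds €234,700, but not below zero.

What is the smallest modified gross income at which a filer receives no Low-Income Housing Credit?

€242,825

The credit falls by 20% of each euro above €234,700, so it reaches zero when the excess is €1,625 / 20% = €8,125: income = €234,700 + €8,125 = €242,825.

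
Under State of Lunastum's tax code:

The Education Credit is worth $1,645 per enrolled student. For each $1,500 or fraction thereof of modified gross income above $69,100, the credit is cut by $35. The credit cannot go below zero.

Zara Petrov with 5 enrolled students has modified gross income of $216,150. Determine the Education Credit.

Education Credit: base = 5 × $1,645 = $8,225. income exceeds $69,100 by $147,050, which is 99 full-or-partial $1,500 increments; reduction = 99 × $35 = $3,465, leaving $4,760.

$4,760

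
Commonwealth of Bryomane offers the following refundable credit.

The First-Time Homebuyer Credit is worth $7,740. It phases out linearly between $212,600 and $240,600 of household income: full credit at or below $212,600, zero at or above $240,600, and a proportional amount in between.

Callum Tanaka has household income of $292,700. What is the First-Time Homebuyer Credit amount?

$0

First-Time Homebuyer Credit: $292,700 is at or above $240,600, so the credit is $0.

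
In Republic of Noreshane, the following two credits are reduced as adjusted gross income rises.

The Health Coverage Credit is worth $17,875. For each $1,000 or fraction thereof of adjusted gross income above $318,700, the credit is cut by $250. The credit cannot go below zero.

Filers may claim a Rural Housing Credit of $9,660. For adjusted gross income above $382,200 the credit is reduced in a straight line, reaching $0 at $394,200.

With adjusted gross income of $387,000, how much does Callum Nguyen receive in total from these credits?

Health Coverage Credit: income exceeds $318,700 by $68,300, which is 69 full-or-partial $1,000 increments; reduction = 69 × $250 = $17,250, leaving $625.
Rural Housing Credit: $387,000 is $4,800 into a $12,000 phase-out range, leaving 7,200/12,000 of the credit: $9,660 × 7,200/12,000 = $5,796.
Total: $625 + $5,796 = $6,421.

$6,421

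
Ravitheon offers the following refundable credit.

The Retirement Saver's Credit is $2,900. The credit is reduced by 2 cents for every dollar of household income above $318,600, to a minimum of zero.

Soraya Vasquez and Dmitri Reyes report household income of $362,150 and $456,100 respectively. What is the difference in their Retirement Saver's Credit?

$1,879

Soraya ($362,150): Retirement Saver's Credit: 2% of the $43,550 excess over $318,600 is $871; credit = $2,900 − $871 = $2,029.
Dmitri ($456,100): Retirement Saver's Credit: 2% of the $137,500 excess over $318,600 is $2,750; credit = $2,900 − $2,750 = $150.
Difference: |$2,029 − $150| = $1,879.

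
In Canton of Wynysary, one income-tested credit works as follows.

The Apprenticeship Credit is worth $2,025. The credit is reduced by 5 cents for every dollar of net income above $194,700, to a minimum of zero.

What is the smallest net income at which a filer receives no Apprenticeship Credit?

The credit falls by 5% of each dollar above $194,700, so it reaches zero when the excess is $2,025 / 5% = $40,500: income = $194,700 + $40,500 = $235,200.

$235,200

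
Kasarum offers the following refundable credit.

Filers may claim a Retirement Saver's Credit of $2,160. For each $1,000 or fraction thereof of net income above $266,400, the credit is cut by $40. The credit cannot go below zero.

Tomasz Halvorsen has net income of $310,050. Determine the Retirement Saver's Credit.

Retirement Saver's Credit: income exceeds $266,400 by $43,650, which is 44 full-or-partial $1,000 increments; reduction = 44 × $40 = $1,760, leaving $400.

$400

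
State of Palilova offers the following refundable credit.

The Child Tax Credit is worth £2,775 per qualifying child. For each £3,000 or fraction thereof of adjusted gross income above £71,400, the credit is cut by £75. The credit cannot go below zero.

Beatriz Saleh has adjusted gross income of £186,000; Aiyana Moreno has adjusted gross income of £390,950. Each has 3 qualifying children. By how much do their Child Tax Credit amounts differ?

Beatriz (£186,000): Child Tax Credit: base = 3 × £2,775 = £8,325. income exceeds £71,400 by £114,600, which is 39 full-or-partial £3,000 increments; reduction = 39 × £75 = £2,925, leaving £5,400.
Aiyana (£390,950): Child Tax Credit: base = 3 × £2,775 = £8,325. income exceeds £71,400 by £319,550, which is 107 full-or-partial £3,000 increments; reduction = 107 × £75 = £8,025, leaving £300.
Difference: |£5,400 − £300| = £5,100.

£5,100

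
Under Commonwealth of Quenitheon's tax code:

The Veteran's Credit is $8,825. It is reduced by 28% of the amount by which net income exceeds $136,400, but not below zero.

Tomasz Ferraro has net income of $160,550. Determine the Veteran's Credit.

Veteran's Credit: 28% of the $24,150 excess over $136,400 is $6,762; credit = $8,825 − $6,762 = $2,063.

$2,063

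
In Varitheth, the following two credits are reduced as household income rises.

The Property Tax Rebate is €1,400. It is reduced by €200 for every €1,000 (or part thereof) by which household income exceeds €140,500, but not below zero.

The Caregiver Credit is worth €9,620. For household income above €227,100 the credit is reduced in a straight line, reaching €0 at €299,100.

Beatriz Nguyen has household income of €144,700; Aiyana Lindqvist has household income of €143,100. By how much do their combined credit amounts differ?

Beatriz (€144,700): Property Tax Rebate: income exceeds €140,500 by €4,200, which is 5 full-or-partial €1,000 increments; reduction = 5 × €200 = €1,000, leaving €400. Caregiver Credit: €144,700 is at or below the €227,100 threshold, so the full €9,620 applies. total €400 + €9,620 = €10,020
Aiyana (€143,100): Property Tax Rebate: income exceeds €140,500 by €2,600, which is 3 full-or-partial €1,000 increments; reduction = 3 × €200 = €600, leaving €800. Caregiver Credit: €143,100 is at or below the €227,100 threshold, so the full €9,620 applies. total €800 + €9,620 = €10,420
Difference: |€10,020 − €10,420| = €400.

€400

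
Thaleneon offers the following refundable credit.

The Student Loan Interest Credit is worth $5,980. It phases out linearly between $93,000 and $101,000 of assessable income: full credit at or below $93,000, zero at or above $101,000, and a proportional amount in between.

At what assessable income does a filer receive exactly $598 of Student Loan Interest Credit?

$100,200

$598 is 598/5,980 of the full $5,980, so 5,382/5,980 of the $8,000 range has been used: income = $93,000 + $8,000 × 5,382/5,980 = $100,200.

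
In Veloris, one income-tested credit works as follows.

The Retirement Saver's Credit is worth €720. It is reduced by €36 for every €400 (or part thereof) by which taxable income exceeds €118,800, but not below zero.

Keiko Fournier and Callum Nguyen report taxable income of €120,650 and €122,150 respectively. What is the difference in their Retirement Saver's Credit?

€144

Keiko (€120,650): Retirement Saver's Credit: income exceeds €118,800 by €1,850, which is 5 full-or-partial €400 increments; reduction = 5 × €36 = €180, leaving €540.
Callum (€122,150): Retirement Saver's Credit: income exceeds €118,800 by €3,350, which is 9 full-or-partial €400 increments; reduction = 9 × €36 = €324, leaving €396.
Difference: |€540 − €396| = €144.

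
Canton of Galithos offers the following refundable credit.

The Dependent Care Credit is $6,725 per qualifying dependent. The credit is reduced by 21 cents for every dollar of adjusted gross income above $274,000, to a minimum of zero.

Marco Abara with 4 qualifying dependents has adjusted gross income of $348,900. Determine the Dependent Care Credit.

Dependent Care Credit: base = 4 × $6,725 = $26,900. 21% of the $74,900 excess over $274,000 is $15,729; credit = $26,900 − $15,729 = $11,171.

$11,171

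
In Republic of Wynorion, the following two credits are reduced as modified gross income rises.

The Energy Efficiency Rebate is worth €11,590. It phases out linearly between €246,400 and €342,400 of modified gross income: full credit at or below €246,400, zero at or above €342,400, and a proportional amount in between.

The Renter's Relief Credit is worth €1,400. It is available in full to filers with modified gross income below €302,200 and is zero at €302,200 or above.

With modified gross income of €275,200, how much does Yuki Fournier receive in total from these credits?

Energy Efficiency Rebate: €275,200 is €28,800 into a €96,000 phase-out range, leaving 67,200/96,000 of the credit: €11,590 × 67,200/96,000 = €8,113.
Renter's Relief Credit: €275,200 is below the €302,200 cutoff, so the full €1,400 applies.
Total: €8,113 + €1,400 = €9,513.

€9,513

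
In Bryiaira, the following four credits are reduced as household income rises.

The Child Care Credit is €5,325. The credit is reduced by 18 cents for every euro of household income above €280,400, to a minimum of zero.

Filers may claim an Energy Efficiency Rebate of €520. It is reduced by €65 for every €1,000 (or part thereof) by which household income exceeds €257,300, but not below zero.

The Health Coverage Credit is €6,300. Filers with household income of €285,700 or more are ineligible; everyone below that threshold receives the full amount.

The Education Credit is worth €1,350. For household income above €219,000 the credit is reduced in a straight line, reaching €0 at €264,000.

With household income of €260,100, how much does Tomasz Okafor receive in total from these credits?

Child Care Credit: €260,100 is at or below the €280,400 threshold, so the full €5,325 applies.
Energy Efficiency Rebate: income exceeds €257,300 by €2,800, which is 3 full-or-partial €1,000 increments; reduction = 3 × €65 = €195, leaving €325.
Health Coverage Credit: €260,100 is below the €285,700 cutoff, so the full €6,300 applies.
Education Credit: €260,100 is €41,100 into a €45,000 phase-out range, leaving 3,900/45,000 of the credit: €1,350 × 3,900/45,000 = €117.
Total: €5,325 + €325 + €6,300 + €117 = €12,067.

€12,067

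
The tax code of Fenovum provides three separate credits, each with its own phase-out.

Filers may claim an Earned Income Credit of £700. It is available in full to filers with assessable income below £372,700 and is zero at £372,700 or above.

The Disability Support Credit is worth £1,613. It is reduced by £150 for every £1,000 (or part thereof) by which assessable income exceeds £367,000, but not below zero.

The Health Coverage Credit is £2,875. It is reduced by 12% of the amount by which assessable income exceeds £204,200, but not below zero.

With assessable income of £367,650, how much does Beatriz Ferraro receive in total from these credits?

Earned Income Credit: £367,650 is below the £372,700 cutoff, so the full £700 applies.
Disability Support Credit: income exceeds £367,000 by £650, which is 1 full-or-partial £1,000 increment; reduction = 1 × £150 = £150, leaving £1,463.
Health Coverage Credit: 12% of the £163,450 excess over £204,200 is £19,614 ≥ base, so the credit is £0.
Total: £700 + £1,463 + £0 = £2,163.

£2,163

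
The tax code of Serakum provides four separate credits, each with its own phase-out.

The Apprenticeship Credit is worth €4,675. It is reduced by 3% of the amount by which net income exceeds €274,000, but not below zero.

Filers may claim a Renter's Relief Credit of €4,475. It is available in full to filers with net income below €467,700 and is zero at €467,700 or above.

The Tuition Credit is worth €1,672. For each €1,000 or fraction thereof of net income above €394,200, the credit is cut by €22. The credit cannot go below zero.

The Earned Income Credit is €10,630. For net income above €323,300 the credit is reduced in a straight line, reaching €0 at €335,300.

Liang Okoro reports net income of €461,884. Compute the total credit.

€4,651

Apprenticeship Credit: 3% of the €187,884 excess over €274,000 is €5,636.52 ≥ base, so the credit is €0.
Renter's Relief Credit: €461,884 is below the €467,700 cutoff, so the full €4,475 applies.
Tuition Credit: income exceeds €394,200 by €67,684, which is 68 full-or-partial €1,000 increments; reduction = 68 × €22 = €1,496, leaving €176.
Earned Income Credit: €461,884 is at or above €335,300, so the credit is €0.
Total: €0 + €4,475 + €176 + €0 = €4,651.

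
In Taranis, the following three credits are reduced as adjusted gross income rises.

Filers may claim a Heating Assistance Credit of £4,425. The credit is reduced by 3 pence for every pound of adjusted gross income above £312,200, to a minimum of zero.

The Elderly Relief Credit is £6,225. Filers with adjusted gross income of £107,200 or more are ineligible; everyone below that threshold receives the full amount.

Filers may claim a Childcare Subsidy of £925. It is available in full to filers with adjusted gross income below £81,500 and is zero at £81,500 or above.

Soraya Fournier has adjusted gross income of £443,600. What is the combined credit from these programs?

£483

Heating Assistance Credit: 3% of the £131,400 excess over £312,200 is £3,942; credit = £4,425 − £3,942 = £483.
Elderly Relief Credit: £443,600 meets or exceeds the £107,200 cutoff, so the credit is £0.
Childcare Subsidy: £443,600 meets or exceeds the £81,500 cutoff, so the credit is £0.
Total: £483 + £0 + £0 = £483.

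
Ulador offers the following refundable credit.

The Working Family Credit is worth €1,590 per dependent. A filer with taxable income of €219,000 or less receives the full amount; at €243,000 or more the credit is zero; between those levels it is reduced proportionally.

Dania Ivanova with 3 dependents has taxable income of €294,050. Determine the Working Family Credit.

Working Family Credit: base = 3 × €1,590 = €4,770. €294,050 is at or above €243,000, so the credit is €0.

€0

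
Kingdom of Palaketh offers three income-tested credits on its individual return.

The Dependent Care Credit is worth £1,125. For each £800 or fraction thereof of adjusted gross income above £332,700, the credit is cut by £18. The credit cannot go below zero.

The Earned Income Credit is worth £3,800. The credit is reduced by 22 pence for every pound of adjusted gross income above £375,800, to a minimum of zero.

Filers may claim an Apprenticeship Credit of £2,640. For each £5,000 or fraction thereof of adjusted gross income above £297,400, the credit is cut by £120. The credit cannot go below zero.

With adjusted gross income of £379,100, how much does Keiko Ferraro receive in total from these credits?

£3,755

Dependent Care Credit: income exceeds £332,700 by £46,400, which is 58 full-or-partial £800 increments; reduction = 58 × £18 = £1,044, leaving £81.
Earned Income Credit: 22% of the £3,300 excess over £375,800 is £726; credit = £3,800 − £726 = £3,074.
Apprenticeship Credit: income exceeds £297,400 by £81,700, which is 17 full-or-partial £5,000 increments; reduction = 17 × £120 = £2,040, leaving £600.
Total: £81 + £3,074 + £600 = £3,755.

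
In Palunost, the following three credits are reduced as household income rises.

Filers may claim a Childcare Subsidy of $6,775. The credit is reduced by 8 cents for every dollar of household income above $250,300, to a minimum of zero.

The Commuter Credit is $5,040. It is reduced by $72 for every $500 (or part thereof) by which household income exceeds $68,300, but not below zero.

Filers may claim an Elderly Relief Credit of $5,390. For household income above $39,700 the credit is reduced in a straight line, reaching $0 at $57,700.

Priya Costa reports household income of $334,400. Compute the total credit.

Childcare Subsidy: 8% of the $84,100 excess over $250,300 is $6,728; credit = $6,775 − $6,728 = $47.
Commuter Credit: income exceeds $68,300 by $266,100 → 533 increments × $72 = $38,376 ≥ base, so the credit is $0.
Elderly Relief Credit: $334,400 is at or above $57,700, so the credit is $0.
Total: $47 + $0 + $0 = $47.

$47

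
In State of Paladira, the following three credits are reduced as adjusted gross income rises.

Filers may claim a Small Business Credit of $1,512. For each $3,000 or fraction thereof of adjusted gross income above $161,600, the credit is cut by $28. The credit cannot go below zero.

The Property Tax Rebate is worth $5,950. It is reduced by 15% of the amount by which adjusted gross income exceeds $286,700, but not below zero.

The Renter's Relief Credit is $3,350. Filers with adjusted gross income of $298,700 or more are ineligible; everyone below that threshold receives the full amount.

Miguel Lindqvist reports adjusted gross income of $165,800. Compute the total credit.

$10,756

Small Business Credit: income exceeds $161,600 by $4,200, which is 2 full-or-partial $3,000 increments; reduction = 2 × $28 = $56, leaving $1,456.
Property Tax Rebate: $165,800 is at or below the $286,700 threshold, so the full $5,950 applies.
Renter's Relief Credit: $165,800 is below the $298,700 cutoff, so the full $3,350 applies.
Total: $1,456 + $5,950 + $3,350 = $10,756.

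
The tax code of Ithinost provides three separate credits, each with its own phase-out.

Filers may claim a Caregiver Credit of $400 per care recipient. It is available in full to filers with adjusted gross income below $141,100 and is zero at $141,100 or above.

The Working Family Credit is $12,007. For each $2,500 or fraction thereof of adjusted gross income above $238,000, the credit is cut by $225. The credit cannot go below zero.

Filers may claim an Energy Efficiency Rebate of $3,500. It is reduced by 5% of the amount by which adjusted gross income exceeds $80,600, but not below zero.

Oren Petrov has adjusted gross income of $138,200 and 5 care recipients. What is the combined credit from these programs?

Caregiver Credit: base = 5 × $400 = $2,000. $138,200 is below the $141,100 cutoff, so the full $2,000 applies.
Working Family Credit: $138,200 is at or below the $238,000 threshold, so the full $12,007 applies.
Energy Efficiency Rebate: 5% of the $57,600 excess over $80,600 is $2,880; credit = $3,500 − $2,880 = $620.
Total: $2,000 + $12,007 + $620 = $14,627.

$14,627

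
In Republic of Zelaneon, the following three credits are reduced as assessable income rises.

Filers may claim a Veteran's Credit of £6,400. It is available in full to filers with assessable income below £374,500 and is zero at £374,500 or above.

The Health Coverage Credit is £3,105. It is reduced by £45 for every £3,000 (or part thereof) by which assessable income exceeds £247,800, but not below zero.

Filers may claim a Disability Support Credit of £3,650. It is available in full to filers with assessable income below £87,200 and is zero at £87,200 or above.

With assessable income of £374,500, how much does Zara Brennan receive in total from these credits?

Veteran's Credit: £374,500 meets or exceeds the £374,500 cutoff, so the credit is £0.
Health Coverage Credit: income exceeds £247,800 by £126,700, which is 43 full-or-partial £3,000 increments; reduction = 43 × £45 = £1,935, leaving £1,170.
Disability Support Credit: £374,500 meets or exceeds the £87,200 cutoff, so the credit is £0.
Total: £0 + £1,170 + £0 = £1,170.

£1,170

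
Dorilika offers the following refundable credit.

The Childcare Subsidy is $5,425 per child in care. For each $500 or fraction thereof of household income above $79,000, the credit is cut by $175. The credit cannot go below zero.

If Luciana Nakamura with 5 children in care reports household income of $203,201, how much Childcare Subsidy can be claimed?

Childcare Subsidy: base = 5 × $5,425 = $27,125. income exceeds $79,000 by $124,201 → 249 increments × $175 = $43,575 ≥ base, so the credit is $0.

$0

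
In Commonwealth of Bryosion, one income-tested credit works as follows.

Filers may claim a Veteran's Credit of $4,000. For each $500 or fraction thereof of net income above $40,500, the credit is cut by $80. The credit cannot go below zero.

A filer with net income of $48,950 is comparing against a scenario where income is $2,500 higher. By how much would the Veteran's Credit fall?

At $48,950 — income exceeds $40,500 by $8,450, which is 17 full-or-partial $500 increments; reduction = 17 × $80 = $1,360, leaving $2,640.
At $51,450 — income exceeds $40,500 by $10,950, which is 22 full-or-partial $500 increments; reduction = 22 × $80 = $1,760, leaving $2,240.
Lost: $2,640 − $2,240 = $400.

$400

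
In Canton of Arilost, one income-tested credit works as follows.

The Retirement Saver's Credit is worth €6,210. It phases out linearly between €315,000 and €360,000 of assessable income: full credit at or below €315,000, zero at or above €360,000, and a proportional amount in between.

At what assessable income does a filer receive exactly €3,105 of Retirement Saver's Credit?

€3,105 is 3,105/6,210 of the full €6,210, so 3,105/6,210 of the €45,000 range has been used: income = €315,000 + €45,000 × 3,105/6,210 = €337,500.

€337,500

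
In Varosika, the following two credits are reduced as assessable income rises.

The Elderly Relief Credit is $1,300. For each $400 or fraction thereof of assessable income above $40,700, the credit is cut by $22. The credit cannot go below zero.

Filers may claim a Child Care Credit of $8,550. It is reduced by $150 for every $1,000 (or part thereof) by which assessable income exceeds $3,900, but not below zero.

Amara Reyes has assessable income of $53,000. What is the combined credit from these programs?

Elderly Relief Credit: income exceeds $40,700 by $12,300, which is 31 full-or-partial $400 increments; reduction = 31 × $22 = $682, leaving $618.
Child Care Credit: income exceeds $3,900 by $49,100, which is 50 full-or-partial $1,000 increments; reduction = 50 × $150 = $7,500, leaving $1,050.
Total: $618 + $1,050 = $1,668.

$1,668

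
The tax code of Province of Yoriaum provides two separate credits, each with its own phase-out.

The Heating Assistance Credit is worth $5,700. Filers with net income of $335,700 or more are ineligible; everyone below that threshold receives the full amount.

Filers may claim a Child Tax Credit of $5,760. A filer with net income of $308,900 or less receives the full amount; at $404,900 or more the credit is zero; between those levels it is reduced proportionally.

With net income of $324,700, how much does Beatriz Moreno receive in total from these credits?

$10,512

Heating Assistance Credit: $324,700 is below the $335,700 cutoff, so the full $5,700 applies.
Child Tax Credit: $324,700 is $15,800 into a $96,000 phase-out range, leaving 80,200/96,000 of the credit: $5,760 × 80,200/96,000 = $4,812.
Total: $5,700 + $4,812 = $10,512.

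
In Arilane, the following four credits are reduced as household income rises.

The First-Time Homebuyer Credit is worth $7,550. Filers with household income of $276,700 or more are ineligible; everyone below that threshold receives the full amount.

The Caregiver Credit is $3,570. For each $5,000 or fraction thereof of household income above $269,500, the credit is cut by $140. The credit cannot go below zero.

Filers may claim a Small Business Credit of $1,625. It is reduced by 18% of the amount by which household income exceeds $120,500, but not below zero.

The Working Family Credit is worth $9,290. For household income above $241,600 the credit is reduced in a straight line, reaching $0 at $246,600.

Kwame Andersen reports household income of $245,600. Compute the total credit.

First-Time Homebuyer Credit: $245,600 is below the $276,700 cutoff, so the full $7,550 applies.
Caregiver Credit: $245,600 is at or below the $269,500 threshold, so the full $3,570 applies.
Small Business Credit: 18% of the $125,100 excess over $120,500 is $22,518 ≥ base, so the credit is $0.
Working Family Credit: $245,600 is $4,000 into a $5,000 phase-out range, leaving 1,000/5,000 of the credit: $9,290 × 1,000/5,000 = $1,858.
Total: $7,550 + $3,570 + $0 + $1,858 = $12,978.

$12,978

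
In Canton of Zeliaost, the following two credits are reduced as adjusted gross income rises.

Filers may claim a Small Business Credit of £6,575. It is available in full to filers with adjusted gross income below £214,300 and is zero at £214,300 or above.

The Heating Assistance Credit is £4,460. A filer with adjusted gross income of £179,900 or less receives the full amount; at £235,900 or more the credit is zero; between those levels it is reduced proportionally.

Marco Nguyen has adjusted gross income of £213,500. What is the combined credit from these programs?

Small Business Credit: £213,500 is below the £214,300 cutoff, so the full £6,575 applies.
Heating Assistance Credit: £213,500 is £33,600 into a £56,000 phase-out range, leaving 22,400/56,000 of the credit: £4,460 × 22,400/56,000 = £1,784.
Total: £6,575 + £1,784 = £8,359.

£8,359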